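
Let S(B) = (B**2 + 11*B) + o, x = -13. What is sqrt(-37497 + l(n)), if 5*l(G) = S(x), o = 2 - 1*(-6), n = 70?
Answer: I*sqrt(937255)/5 ≈ 193.62*I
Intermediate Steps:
o = 8 (o = 2 + 6 = 8)
S(B) = 8 + B**2 + 11*B (S(B) = (B**2 + 11*B) + 8 = 8 + B**2 + 11*B)
l(G) = 34/5 (l(G) = (8 + (-13)**2 + 11*(-13))/5 = (8 + 169 - 143)/5 = (1/5)*34 = 34/5)
sqrt(-37497 + l(n)) = sqrt(-37497 + 34/5) = sqrt(-187451/5) = I*sqrt(937255)/5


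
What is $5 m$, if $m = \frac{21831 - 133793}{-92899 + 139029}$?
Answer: $- \frac{55981}{4613} \approx -12.135$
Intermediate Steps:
$m = - \frac{55981}{23065}$ ($m = - \frac{111962}{46130} = \left(-111962\right) \frac{1}{46130} = - \frac{55981}{23065} \approx -2.4271$)
$5 m = 5 \left(- \frac{55981}{23065}\right) = - \frac{55981}{4613}$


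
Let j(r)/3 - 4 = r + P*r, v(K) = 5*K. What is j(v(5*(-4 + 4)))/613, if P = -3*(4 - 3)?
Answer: 12/613 ≈ 0.019576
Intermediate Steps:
P = -3 (P = -3*1 = -3)
j(r) = 12 - 6*r (j(r) = 12 + 3*(r - 3*r) = 12 + 3*(-2*r) = 12 - 6*r)
j(v(5*(-4 + 4)))/613 = (12 - 30*5*(-4 + 4))/613 = (12 - 30*5*0)*(1/613) = (12 - 30*0)*(1/613) = (12 - 6*0)*(1/613) = (12 + 0)*(1/613) = 12*(1/613) = 12/613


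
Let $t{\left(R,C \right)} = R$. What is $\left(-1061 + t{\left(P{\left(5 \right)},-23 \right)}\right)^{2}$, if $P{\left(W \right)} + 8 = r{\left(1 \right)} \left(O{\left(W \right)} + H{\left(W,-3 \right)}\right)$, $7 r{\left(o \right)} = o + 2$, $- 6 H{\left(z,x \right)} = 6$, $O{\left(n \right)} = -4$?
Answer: $\frac{56220004}{49} \approx 1.1473 \cdot 10^{6}$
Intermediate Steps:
$H{\left(z,x \right)} = -1$ ($H{\left(z,x \right)} = \left(- \frac{1}{6}\right) 6 = -1$)
$r{\left(o \right)} = \frac{2}{7} + \frac{o}{7}$ ($r{\left(o \right)} = \frac{o + 2}{7} = \frac{2 + o}{7} = \frac{2}{7} + \frac{o}{7}$)
$P{\left(W \right)} = - \frac{71}{7}$ ($P{\left(W \right)} = -8 + \left(\frac{2}{7} + \frac{1}{7} \cdot 1\right) \left(-4 - 1\right) = -8 + \left(\frac{2}{7} + \frac{1}{7}\right) \left(-5\right) = -8 + \frac{3}{7} \left(-5\right) = -8 - \frac{15}{7} = - \frac{71}{7}$)
$\left(-1061 + t{\left(P{\left(5 \right)},-23 \right)}\right)^{2} = \left(-1061 - \frac{71}{7}\right)^{2} = \left(- \frac{7498}{7}\right)^{2} = \frac{56220004}{49}$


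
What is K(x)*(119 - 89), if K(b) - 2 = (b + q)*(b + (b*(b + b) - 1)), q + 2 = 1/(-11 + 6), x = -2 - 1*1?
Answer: -2124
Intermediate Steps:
x = -3 (x = -2 - 1 = -3)
q = -11/5 (q = -2 + 1/(-11 + 6) = -2 + 1/(-5) = -2 - ⅕ = -11/5 ≈ -2.2000)
K(b) = 2 + (-11/5 + b)*(-1 + b + 2*b²) (K(b) = 2 + (b - 11/5)*(b + (b*(b + b) - 1)) = 2 + (-11/5 + b)*(b + (b*(2*b) - 1)) = 2 + (-11/5 + b)*(b + (2*b² - 1)) = 2 + (-11/5 + b)*(b + (-1 + 2*b²)) = 2 + (-11/5 + b)*(-1 + b + 2*b²))
K(x)*(119 - 89) = (21/5 + 2*(-3)³ - 17/5*(-3)² - 16/5*(-3))*(119 - 89) = (21/5 + 2*(-27) - 17/5*9 + 48/5)*30 = (21/5 - 54 - 153/5 + 48/5)*30 = -354/5*30 = -2124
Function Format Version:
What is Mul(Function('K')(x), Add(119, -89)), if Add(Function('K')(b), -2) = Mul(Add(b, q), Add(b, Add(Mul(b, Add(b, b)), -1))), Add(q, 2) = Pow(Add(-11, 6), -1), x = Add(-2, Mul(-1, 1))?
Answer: -2124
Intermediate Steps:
x = -3 (x = Add(-2, -1) = -3)
q = Rational(-11, 5) (q = Add(-2, Pow(Add(-11, 6), -1)) = Add(-2, Pow(-5, -1)) = Add(-2, Rational(-1, 5)) = Rational(-11, 5) ≈ -2.2000)
Function('K')(b) = Add(2, Mul(Add(Rational(-11, 5), b), Add(-1, b, Mul(2, Pow(b, 2))))) (Function('K')(b) = Add(2, Mul(Add(b, Rational(-11, 5)), Add(b, Add(Mul(b, Add(b, b)), -1)))) = Add(2, Mul(Add(Rational(-11, 5), b), Add(b, Add(Mul(b, Mul(2, b)), -1)))) = Add(2, Mul(Add(Rational(-11, 5), b), Add(b, Add(Mul(2, Pow(b, 2)), -1)))) = Add(2, Mul(Add(Rational(-11, 5), b), Add(b, Add(-1, Mul(2, Pow(b, 2)))))) = Add(2, Mul(Add(Rational(-11, 5), b), Add(-1, b, Mul(2, Pow(b, 2))))))
Mul(Function('K')(x), Add(119, -89)) = Mul(Add(Rational(21, 5), Mul(2, Pow(-3, 3)), Mul(Rational(-17, 5), Pow(-3, 2)), Mul(Rational(-16, 5), -3)), Add(119, -89)) = Mul(Add(Rational(21, 5), Mul(2, -27), Mul(Rational(-17, 5), 9), Rational(48, 5)), 30) = Mul(Add(Rational(21, 5), -54, Rational(-153, 5), Rational(48, 5)), 30) = Mul(Rational(-354, 5), 30) = -2124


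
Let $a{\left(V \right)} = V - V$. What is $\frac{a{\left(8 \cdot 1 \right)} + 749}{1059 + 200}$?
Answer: $\frac{749}{1259} \approx 0.59492$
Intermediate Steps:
$a{\left(V \right)} = 0$
$\frac{a{\left(8 \cdot 1 \right)} + 749}{1059 + 200} = \frac{0 + 749}{1059 + 200} = \frac{1}{1259} \cdot 749 = \frac{749}{1259}$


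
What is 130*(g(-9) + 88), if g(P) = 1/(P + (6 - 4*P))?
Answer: 377650/33 ≈ 11444.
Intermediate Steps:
g(P) = 1/(6 - 3*P)
130*(g(-9) + 88) = 130*(-1/(-6 + 3*(-9)) + 88) = 130*(-1/(-6 - 27) + 88) = 130*(-1/(-33) + 88) = 130*(-1*(-1/33) + 88) = 130*(1/33 + 88) = 130*(2905/33) = 377650/33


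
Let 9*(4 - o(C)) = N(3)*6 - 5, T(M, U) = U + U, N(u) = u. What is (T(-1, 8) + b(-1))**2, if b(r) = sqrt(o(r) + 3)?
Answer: 2354/9 + 160*sqrt(2)/3 ≈ 336.98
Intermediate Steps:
T(M, U) = 2*U
o(C) = 23/9 (o(C) = 4 - (3*6 - 5)/9 = 4 - (18 - 5)/9 = 4 - 1/9*13 = 4 - 13/9 = 23/9)
b(r) = 5*sqrt(2)/3 (b(r) = sqrt(23/9 + 3) = sqrt(50/9) = 5*sqrt(2)/3)
(T(-1, 8) + b(-1))**2 = (2*8 + 5*sqrt(2)/3)**2 = (16 + 5*sqrt(2)/3)**2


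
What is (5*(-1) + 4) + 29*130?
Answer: 3769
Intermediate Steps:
(5*(-1) + 4) + 29*130 = (-5 + 4) + 3770 = -1 + 3770 = 3769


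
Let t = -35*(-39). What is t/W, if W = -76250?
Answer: -273/15250 ≈ -0.017902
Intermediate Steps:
t = 1365
t/W = 1365/(-76250) = 1365*(-1/76250) = -273/15250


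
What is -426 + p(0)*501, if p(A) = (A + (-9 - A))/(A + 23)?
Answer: -14307/23 ≈ -622.04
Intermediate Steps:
p(A) = -9/(23 + A)
-426 + p(0)*501 = -426 - 9/(23 + 0)*501 = -426 - 9/23*501 = -426 - 4509/23 = -14307/23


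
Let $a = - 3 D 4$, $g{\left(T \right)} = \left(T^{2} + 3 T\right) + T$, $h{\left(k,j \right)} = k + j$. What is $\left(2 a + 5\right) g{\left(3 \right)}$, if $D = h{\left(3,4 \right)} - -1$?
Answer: $-3927$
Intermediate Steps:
$h{\left(k,j \right)} = j + k$
$g{\left(T \right)} = T^{2} + 4 T$
$D = 8$ ($D = \left(4 + 3\right) - -1 = 7 + 1 = 8$)
$a = -96$ ($a = \left(-3\right) 8 \cdot 4 = \left(-24\right) 4 = -96$)
$\left(2 a + 5\right) g{\left(3 \right)} = \left(2 \left(-96\right) + 5\right) 3 \left(4 + 3\right) = \left(-192 + 5\right) 3 \cdot 7 = \left(-187\right) 21 = -3927$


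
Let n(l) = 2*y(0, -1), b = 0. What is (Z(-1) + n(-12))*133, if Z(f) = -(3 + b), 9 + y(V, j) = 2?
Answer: -2261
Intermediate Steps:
y(V, j) = -7 (y(V, j) = -9 + 2 = -7)
n(l) = -14 (n(l) = 2*(-7) = -14)
Z(f) = -3 (Z(f) = -(3 + 0) = -1*3 = -3)
(Z(-1) + n(-12))*133 = (-3 - 14)*133 = -17*133 = -2261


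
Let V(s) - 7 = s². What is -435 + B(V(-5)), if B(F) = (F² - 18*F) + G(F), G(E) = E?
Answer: 45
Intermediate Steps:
V(s) = 7 + s²
B(F) = F² - 17*F (B(F) = (F² - 18*F) + F = F² - 17*F)
-435 + B(V(-5)) = -435 + (7 + (-5)²)*(-17 + (7 + (-5)²)) = -435 + (7 + 25)*(-17 + (7 + 25)) = -435 + 32*(-17 + 32) = -435 + 32*15 = -435 + 480 = 45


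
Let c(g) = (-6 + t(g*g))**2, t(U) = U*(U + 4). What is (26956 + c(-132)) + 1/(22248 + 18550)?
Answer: 3762094356403301721377/40798 ≈ 9.2213e+16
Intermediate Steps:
t(U) = U*(4 + U)
c(g) = (-6 + g**2*(4 + g**2))**2 (c(g) = (-6 + (g*g)*(4 + g*g))**2 = (-6 + g**2*(4 + g**2))**2)
(26956 + c(-132)) + 1/(22248 + 18550) = (26956 + (-6 + (-132)**2*(4 + (-132)**2))**2) + 1/(22248 + 18550) = (26956 + (-6 + 17424*(4 + 17424))**2) + 1/40798 = (26956 + (-6 + 17424*17428)**2) + 1/40798 = (26956 + (-6 + 303665472)**2) + 1/40798 = (26956 + 303665466**2) + 1/40798 = (26956 + 92212715240997156) + 1/40798 = 92212715241024112 + 1/40798 = 3762094356403301721377/40798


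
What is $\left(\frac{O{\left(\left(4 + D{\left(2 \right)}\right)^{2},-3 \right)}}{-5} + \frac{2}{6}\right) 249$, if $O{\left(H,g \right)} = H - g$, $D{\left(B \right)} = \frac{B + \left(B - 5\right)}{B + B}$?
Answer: $- \frac{61337}{80} \approx -766.71$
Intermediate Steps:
$D{\left(B \right)} = \frac{-5 + 2 B}{2 B}$ ($D{\left(B \right)} = \frac{B + \left(-5 + B\right)}{2 B} = \left(-5 + 2 B\right) \frac{1}{2 B} = \frac{-5 + 2 B}{2 B}$)
$\left(\frac{O{\left(\left(4 + D{\left(2 \right)}\right)^{2},-3 \right)}}{-5} + \frac{2}{6}\right) 249 = \left(\frac{\left(4 + \frac{- \frac{5}{2} + 2}{2}\right)^{2} - -3}{-5} + \frac{2}{6}\right) 249 = \left(\left(\left(4 + \frac{1}{2} \left(- \frac{1}{2}\right)\right)^{2} + 3\right) \left(- \frac{1}{5}\right) + 2 \cdot \frac{1}{6}\right) 249 = \left(\left(\left(4 - \frac{1}{4}\right)^{2} + 3\right) \left(- \frac{1}{5}\right) + \frac{1}{3}\right) 249 = \left(\left(\left(\frac{15}{4}\right)^{2} + 3\right) \left(- \frac{1}{5}\right) + \frac{1}{3}\right) 249 = \left(\left(\frac{225}{16} + 3\right) \left(- \frac{1}{5}\right) + \frac{1}{3}\right) 249 = \left(\frac{273}{16} \left(- \frac{1}{5}\right) + \frac{1}{3}\right) 249 = \left(- \frac{273}{80} + \frac{1}{3}\right) 249 = \left(- \frac{739}{240}\right) 249 = - \frac{61337}{80}$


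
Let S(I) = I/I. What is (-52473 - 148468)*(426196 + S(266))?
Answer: -85640451377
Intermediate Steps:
S(I) = 1
(-52473 - 148468)*(426196 + S(266)) = (-52473 - 148468)*(426196 + 1) = -200941*426197 = -85640451377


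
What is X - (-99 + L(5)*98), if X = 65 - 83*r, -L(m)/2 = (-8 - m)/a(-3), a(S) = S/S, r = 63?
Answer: -7613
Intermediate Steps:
a(S) = 1
L(m) = 16 + 2*m (L(m) = -2*(-8 - m)/1 = -2*(-8 - m) = 16 + 2*m)
X = -5164 (X = 65 - 83*63 = 65 - 5229 = -5164)
X - (-99 + L(5)*98) = -5164 - (-99 + (16 + 2*5)*98) = -5164 - (-99 + (16 + 10)*98) = -5164 - (-99 + 26*98) = -5164 - (-99 + 2548) = -5164 - 1*2449 = -5164 - 2449 = -7613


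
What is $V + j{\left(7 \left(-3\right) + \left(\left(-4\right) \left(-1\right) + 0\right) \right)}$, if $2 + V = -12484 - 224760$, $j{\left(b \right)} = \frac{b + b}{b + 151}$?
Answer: $- \frac{15895499}{67} \approx -2.3725 \cdot 10^{5}$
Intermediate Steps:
$j{\left(b \right)} = \frac{2 b}{151 + b}$
$V = -237246$ ($V = -2 - 237244 = -237246$)
$V + j{\left(7 \left(-3\right) + \left(\left(-4\right) \left(-1\right) + 0\right) \right)} = -237246 + \frac{2 \left(7 \left(-3\right) + \left(\left(-4\right) \left(-1\right) + 0\right)\right)}{151 + \left(7 \left(-3\right) + \left(\left(-4\right) \left(-1\right) + 0\right)\right)} = -237246 + \frac{2 \left(-21 + \left(4 + 0\right)\right)}{151 + \left(-21 + \left(4 + 0\right)\right)} = -237246 + \frac{2 \left(-21 + 4\right)}{151 + \left(-21 + 4\right)} = -237246 + 2 \left(-17\right) \frac{1}{151 - 17} = -237246 + 2 \left(-17\right) \frac{1}{134} = -237246 - \frac{17}{67} = - \frac{15895499}{67}$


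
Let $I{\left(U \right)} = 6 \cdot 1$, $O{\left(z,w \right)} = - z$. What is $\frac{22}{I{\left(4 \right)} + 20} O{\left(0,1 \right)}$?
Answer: $0$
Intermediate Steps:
$I{\left(U \right)} = 6$
$\frac{22}{I{\left(4 \right)} + 20} O{\left(0,1 \right)} = \frac{22}{6 + 20} \left(\left(-1\right) 0\right) = \frac{22}{26} \cdot 0 = 22 \cdot \frac{1}{26} \cdot 0 = \frac{11}{13} \cdot 0 = 0$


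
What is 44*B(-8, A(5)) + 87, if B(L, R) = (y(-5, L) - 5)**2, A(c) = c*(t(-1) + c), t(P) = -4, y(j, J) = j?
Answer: 4487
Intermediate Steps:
A(c) = c*(-4 + c)
B(L, R) = 100 (B(L, R) = (-5 - 5)**2 = (-10)**2 = 100)
44*B(-8, A(5)) + 87 = 44*100 + 87 = 4400 + 87 = 4487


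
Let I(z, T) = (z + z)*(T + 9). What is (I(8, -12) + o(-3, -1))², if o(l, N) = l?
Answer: 2601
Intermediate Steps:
I(z, T) = 2*z*(9 + T) (I(z, T) = (2*z)*(9 + T) = 2*z*(9 + T))
(I(8, -12) + o(-3, -1))² = (2*8*(9 - 12) - 3)² = (2*8*(-3) - 3)² = (-48 - 3)² = (-51)² = 2601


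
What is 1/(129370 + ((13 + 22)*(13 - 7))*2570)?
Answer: 1/669070 ≈ 1.4946e-6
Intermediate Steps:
1/(129370 + ((13 + 22)*(13 - 7))*2570) = 1/(129370 + (35*6)*2570) = 1/(129370 + 210*2570) = 1/(129370 + 539700) = 1/669070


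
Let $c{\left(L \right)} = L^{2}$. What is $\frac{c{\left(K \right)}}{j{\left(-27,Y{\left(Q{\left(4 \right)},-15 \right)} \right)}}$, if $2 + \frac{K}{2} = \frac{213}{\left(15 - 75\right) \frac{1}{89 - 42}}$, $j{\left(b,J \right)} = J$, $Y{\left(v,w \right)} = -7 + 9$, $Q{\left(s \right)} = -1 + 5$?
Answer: $\frac{11404129}{200} \approx 57021.0$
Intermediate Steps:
$Q{\left(s \right)} = 4$
$Y{\left(v,w \right)} = 2$
$K = - \frac{3377}{10}$ ($K = -4 + 2 \frac{213}{\left(15 - 75\right) \frac{1}{89 - 42}} = -4 + 2 \frac{213}{\left(-60\right) \frac{1}{47}} = -4 + 2 \frac{213}{- \frac{60}{47}} = -4 + 2 \cdot 213 \left(- \frac{47}{60}\right) = -4 + 2 \left(- \frac{3337}{20}\right) = -4 - \frac{3337}{10} = - \frac{3377}{10} \approx -337.7$)
$\frac{c{\left(K \right)}}{j{\left(-27,Y{\left(Q{\left(4 \right)},-15 \right)} \right)}} = \frac{\left(- \frac{3377}{10}\right)^{2}}{2} = \frac{11404129}{100} \cdot \frac{1}{2} = \frac{11404129}{200}$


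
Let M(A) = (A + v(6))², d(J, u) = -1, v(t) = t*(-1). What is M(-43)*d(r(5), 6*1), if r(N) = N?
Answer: -2401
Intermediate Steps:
v(t) = -t
M(A) = (-6 + A)² (M(A) = (A - 1*6)² = (A - 6)² = (-6 + A)²)
M(-43)*d(r(5), 6*1) = (-6 - 43)²*(-1) = (-49)²*(-1) = 2401*(-1) = -2401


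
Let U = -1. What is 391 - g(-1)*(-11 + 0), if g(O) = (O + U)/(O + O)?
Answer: 402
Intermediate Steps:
g(O) = (-1 + O)/(2*O) (g(O) = (O - 1)/(O + O) = (-1 + O)/((2*O)) = (-1 + O)*(1/(2*O)) = (-1 + O)/(2*O))
391 - g(-1)*(-11 + 0) = 391 - (1/2)*(-1 - 1)/(-1)*(-11 + 0) = 391 - (1/2)*(-1)*(-2)*(-11) = 391 - (-11) = 391 - 1*(-11) = 391 + 11 = 402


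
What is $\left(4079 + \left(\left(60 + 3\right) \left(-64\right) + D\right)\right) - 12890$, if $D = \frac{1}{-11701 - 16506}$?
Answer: $- \frac{362262502}{28207} \approx -12843.0$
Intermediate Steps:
$D = - \frac{1}{28207}$ ($D = \frac{1}{-28207} = - \frac{1}{28207} \approx -3.5452 \cdot 10^{-5}$)
$\left(4079 + \left(\left(60 + 3\right) \left(-64\right) + D\right)\right) - 12890 = \left(4079 + \left(\left(60 + 3\right) \left(-64\right) - \frac{1}{28207}\right)\right) - 12890 = \left(4079 + \left(63 \left(-64\right) - \frac{1}{28207}\right)\right) - 12890 = \left(4079 - \frac{113730625}{28207}\right) - 12890 = \frac{1325728}{28207} - 12890 = - \frac{362262502}{28207}$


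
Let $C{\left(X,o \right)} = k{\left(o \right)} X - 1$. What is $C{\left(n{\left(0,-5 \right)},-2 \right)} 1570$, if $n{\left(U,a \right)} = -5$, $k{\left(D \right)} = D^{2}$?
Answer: $-32970$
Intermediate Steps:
$C{\left(X,o \right)} = -1 + X o^{2}$ ($C{\left(X,o \right)} = o^{2} X - 1 = X o^{2} - 1 = -1 + X o^{2}$)
$C{\left(n{\left(0,-5 \right)},-2 \right)} 1570 = \left(-1 - 5 \left(-2\right)^{2}\right) 1570 = \left(-1 - 20\right) 1570 = \left(-21\right) 1570 = -32970$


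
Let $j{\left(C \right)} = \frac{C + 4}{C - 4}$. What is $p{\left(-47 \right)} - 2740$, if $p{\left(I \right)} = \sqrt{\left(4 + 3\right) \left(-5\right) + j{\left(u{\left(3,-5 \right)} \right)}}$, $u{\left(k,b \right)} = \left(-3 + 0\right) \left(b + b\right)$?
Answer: $-2740 + \frac{i \sqrt{5694}}{13} \approx -2740.0 + 5.8045 i$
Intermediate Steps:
$u{\left(k,b \right)} = - 6 b$ ($u{\left(k,b \right)} = - 3 \cdot 2 b = - 6 b$)
$j{\left(C \right)} = \frac{4 + C}{-4 + C}$
$p{\left(I \right)} = \frac{i \sqrt{5694}}{13}$ ($p{\left(I \right)} = \sqrt{\left(4 + 3\right) \left(-5\right) + \frac{4 - -30}{-4 - -30}} = \sqrt{7 \left(-5\right) + \frac{4 + 30}{-4 + 30}} = \sqrt{-35 + \frac{1}{26} \cdot 34} = \sqrt{-35 + \frac{17}{13}} = \sqrt{- \frac{438}{13}} = \frac{i \sqrt{5694}}{13}$)
$p{\left(-47 \right)} - 2740 = \frac{i \sqrt{5694}}{13} - 2740 = -2740 + \frac{i \sqrt{5694}}{13}$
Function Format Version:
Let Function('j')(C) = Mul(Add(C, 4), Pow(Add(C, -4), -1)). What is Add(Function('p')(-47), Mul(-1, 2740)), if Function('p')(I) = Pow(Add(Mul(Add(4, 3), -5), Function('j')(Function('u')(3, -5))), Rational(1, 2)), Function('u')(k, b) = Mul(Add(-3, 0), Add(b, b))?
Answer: Add(-2740, Mul(Rational(1, 13), I, Pow(5694, Rational(1, 2)))) ≈ Add(-2740.0, Mul(5.8045, I))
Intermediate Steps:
Function('u')(k, b) = Mul(-6, b) (Function('u')(k, b) = Mul(-3, Mul(2, b)) = Mul(-6, b))
Function('j')(C) = Mul(Pow(Add(-4, C), -1), Add(4, C)) (Function('j')(C) = Mul(Add(4, C), Pow(Add(-4, C), -1)) = Mul(Pow(Add(-4, C), -1), Add(4, C)))
Function('p')(I) = Mul(Rational(1, 13), I, Pow(5694, Rational(1, 2))) (Function('p')(I) = Pow(Add(Mul(Add(4, 3), -5), Mul(Pow(Add(-4, Mul(-6, -5)), -1), Add(4, Mul(-6, -5)))), Rational(1, 2)) = Pow(Add(Mul(7, -5), Mul(Pow(Add(-4, 30), -1), Add(4, 30))), Rational(1, 2)) = Pow(Add(-35, Mul(Pow(26, -1), 34)), Rational(1, 2)) = Pow(Add(-35, Mul(Rational(1, 26), 34)), Rational(1, 2)) = Pow(Add(-35, Rational(17, 13)), Rational(1, 2)) = Pow(Rational(-438, 13), Rational(1, 2)) = Mul(Rational(1, 13), I, Pow(5694, Rational(1, 2))))
Add(Function('p')(-47), Mul(-1, 2740)) = Add(Mul(Rational(1, 13), I, Pow(5694, Rational(1, 2))), Mul(-1, 2740)) = Add(Mul(Rational(1, 13), I, Pow(5694, Rational(1, 2))), -2740) = Add(-2740, Mul(Rational(1, 13), I, Pow(5694, Rational(1, 2))))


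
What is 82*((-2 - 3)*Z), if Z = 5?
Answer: -2050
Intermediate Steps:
82*((-2 - 3)*Z) = 82*((-2 - 3)*5) = 82*(-5*5) = 82*(-25) = -2050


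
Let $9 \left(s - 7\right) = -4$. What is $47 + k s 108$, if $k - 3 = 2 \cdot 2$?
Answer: $5003$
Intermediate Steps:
$s = \frac{59}{9}$ ($s = 7 + \frac{1}{9} \left(-4\right) = 7 - \frac{4}{9} = \frac{59}{9} \approx 6.5556$)
$k = 7$ ($k = 3 + 2 \cdot 2 = 3 + 4 = 7$)
$47 + k s 108 = 47 + 7 \cdot \frac{59}{9} \cdot 108 = 47 + \frac{413}{9} \cdot 108 = 47 + 4956 = 5003$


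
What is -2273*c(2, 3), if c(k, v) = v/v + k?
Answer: -6819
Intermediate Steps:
c(k, v) = 1 + k
-2273*c(2, 3) = -2273*(1 + 2) = -2273*3 = -6819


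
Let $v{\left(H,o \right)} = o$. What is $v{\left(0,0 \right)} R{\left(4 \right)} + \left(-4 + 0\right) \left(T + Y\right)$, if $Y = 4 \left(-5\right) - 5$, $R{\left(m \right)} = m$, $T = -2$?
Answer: $108$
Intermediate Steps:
$Y = -25$ ($Y = -20 - 5 = -25$)
$v{\left(0,0 \right)} R{\left(4 \right)} + \left(-4 + 0\right) \left(T + Y\right) = 0 \cdot 4 + \left(-4 + 0\right) \left(-2 - 25\right) = 0 - -108 = 0 + 108 = 108$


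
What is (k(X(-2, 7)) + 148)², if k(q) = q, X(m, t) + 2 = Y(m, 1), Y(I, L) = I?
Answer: 20736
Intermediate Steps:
X(m, t) = -2 + m
(k(X(-2, 7)) + 148)² = ((-2 - 2) + 148)² = (-4 + 148)² = 144² = 20736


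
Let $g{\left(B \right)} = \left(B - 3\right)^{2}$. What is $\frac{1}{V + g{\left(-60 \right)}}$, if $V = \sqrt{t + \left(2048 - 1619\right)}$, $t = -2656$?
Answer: $\frac{3969}{15755188} - \frac{i \sqrt{2227}}{15755188} \approx 0.00025192 - 2.9953 \cdot 10^{-6} i$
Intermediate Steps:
$V = i \sqrt{2227}$ ($V = \sqrt{-2656 + \left(2048 - 1619\right)} = \sqrt{-2656 + 429} = \sqrt{-2227} = i \sqrt{2227} \approx 47.191 i$)
$g{\left(B \right)} = \left(-3 + B\right)^{2}$
$\frac{1}{V + g{\left(-60 \right)}} = \frac{1}{i \sqrt{2227} + \left(-3 - 60\right)^{2}} = \frac{1}{i \sqrt{2227} + \left(-63\right)^{2}} = \frac{1}{i \sqrt{2227} + 3969} = \frac{1}{3969 + i \sqrt{2227}}$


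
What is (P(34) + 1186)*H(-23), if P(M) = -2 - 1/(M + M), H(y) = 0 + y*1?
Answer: -1851753/68 ≈ -27232.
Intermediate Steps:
H(y) = y (H(y) = 0 + y = y)
P(M) = -2 - 1/(2*M)
(P(34) + 1186)*H(-23) = ((-2 - 1/2/34) + 1186)*(-23) = ((-2 - 1/2*1/34) + 1186)*(-23) = ((-2 - 1/68) + 1186)*(-23) = (-137/68 + 1186)*(-23) = (80511/68)*(-23) = -1851753/68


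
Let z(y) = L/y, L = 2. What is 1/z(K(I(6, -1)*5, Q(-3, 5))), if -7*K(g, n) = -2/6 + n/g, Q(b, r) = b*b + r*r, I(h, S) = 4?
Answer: -41/420 ≈ -0.097619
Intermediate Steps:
Q(b, r) = b² + r²
K(g, n) = 1/21 - n/(7*g) (K(g, n) = -(-2/6 + n/g)/7 = -(-2*⅙ + n/g)/7 = -(-⅓ + n/g)/7 = 1/21 - n/(7*g))
z(y) = 2/y
1/z(K(I(6, -1)*5, Q(-3, 5))) = 1/(2/(((4*5 - 3*((-3)² + 5²))/(21*((4*5)))))) = 1/(2/(((1/21)*(20 - 3*(9 + 25))/20))) = 1/(2/(((1/21)*(1/20)*(20 - 3*34)))) = 1/(2/(((1/21)*(1/20)*(20 - 102)))) = 1/(2/(((1/21)*(1/20)*(-82)))) = 1/(2/(-41/210)) = 1/(2*(-210/41)) = 1/(-420/41) = -41/420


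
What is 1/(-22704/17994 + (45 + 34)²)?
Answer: 2999/18712975 ≈ 0.00016026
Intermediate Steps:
1/(-22704/17994 + (45 + 34)²) = 1/(-22704*1/17994 + 79²) = 1/(-3784/2999 + 6241) = 1/(18712975/2999) = 2999/18712975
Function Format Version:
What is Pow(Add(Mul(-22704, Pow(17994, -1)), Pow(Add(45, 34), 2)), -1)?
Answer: Rational(2999, 18712975) ≈ 0.00016026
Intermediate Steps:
Pow(Add(Mul(-22704, Pow(17994, -1)), Pow(Add(45, 34), 2)), -1) = Pow(Add(Mul(-22704, Rational(1, 17994)), Pow(79, 2)), -1) = Pow(Add(Rational(-3784, 2999), 6241), -1) = Pow(Rational(18712975, 2999), -1) = Rational(2999, 18712975)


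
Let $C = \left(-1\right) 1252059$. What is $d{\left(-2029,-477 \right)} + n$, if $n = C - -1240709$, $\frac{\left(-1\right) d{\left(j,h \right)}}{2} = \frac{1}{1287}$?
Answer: $- \frac{14607452}{1287} \approx -11350.0$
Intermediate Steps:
$C = -1252059$
$d{\left(j,h \right)} = - \frac{2}{1287}$
$n = -11350$ ($n = -1252059 - -1240709 = -1252059 + 1240709 = -11350$)
$d{\left(-2029,-477 \right)} + n = - \frac{2}{1287} - 11350 = - \frac{14607452}{1287}$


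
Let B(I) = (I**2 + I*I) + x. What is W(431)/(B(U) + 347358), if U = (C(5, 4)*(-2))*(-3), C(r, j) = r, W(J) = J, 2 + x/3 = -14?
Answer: 1/810 ≈ 0.0012346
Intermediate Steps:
x = -48 (x = -6 + 3*(-14) = -6 - 42 = -48)
U = 30 (U = (5*(-2))*(-3) = -10*(-3) = 30)
B(I) = -48 + 2*I**2 (B(I) = (I**2 + I*I) - 48 = (I**2 + I**2) - 48 = 2*I**2 - 48 = -48 + 2*I**2)
W(431)/(B(U) + 347358) = 431/((-48 + 2*30**2) + 347358) = 431/((-48 + 2*900) + 347358) = 431/((-48 + 1800) + 347358) = 431/(1752 + 347358) = 431/349110 = 431*(1/349110) = 1/810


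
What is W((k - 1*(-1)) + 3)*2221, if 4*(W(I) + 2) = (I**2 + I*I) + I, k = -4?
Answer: -4442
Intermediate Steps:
W(I) = -2 + I**2/2 + I/4 (W(I) = -2 + ((I**2 + I*I) + I)/4 = -2 + ((I**2 + I**2) + I)/4 = -2 + (2*I**2 + I)/4 = -2 + (I + 2*I**2)/4 = -2 + (I**2/2 + I/4) = -2 + I**2/2 + I/4)
W((k - 1*(-1)) + 3)*2221 = (-2 + ((-4 - 1*(-1)) + 3)**2/2 + ((-4 - 1*(-1)) + 3)/4)*2221 = (-2 + ((-4 + 1) + 3)**2/2 + ((-4 + 1) + 3)/4)*2221 = (-2 + (-3 + 3)**2/2 + (-3 + 3)/4)*2221 = (-2 + (1/2)*0**2 + (1/4)*0)*2221 = (-2 + (1/2)*0 + 0)*2221 = (-2 + 0 + 0)*2221 = -2*2221 = -4442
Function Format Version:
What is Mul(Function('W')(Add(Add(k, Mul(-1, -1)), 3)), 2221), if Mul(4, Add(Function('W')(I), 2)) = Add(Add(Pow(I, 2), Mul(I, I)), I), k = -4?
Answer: -4442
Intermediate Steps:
Function('W')(I) = Add(-2, Mul(Rational(1, 2), Pow(I, 2)), Mul(Rational(1, 4), I)) (Function('W')(I) = Add(-2, Mul(Rational(1, 4), Add(Add(Pow(I, 2), Mul(I, I)), I))) = Add(-2, Mul(Rational(1, 4), Add(Add(Pow(I, 2), Pow(I, 2)), I))) = Add(-2, Mul(Rational(1, 4), Add(Mul(2, Pow(I, 2)), I))) = Add(-2, Mul(Rational(1, 4), Add(I, Mul(2, Pow(I, 2))))) = Add(-2, Add(Mul(Rational(1, 2), Pow(I, 2)), Mul(Rational(1, 4), I))) = Add(-2, Mul(Rational(1, 2), Pow(I, 2)), Mul(Rational(1, 4), I)))
Mul(Function('W')(Add(Add(k, Mul(-1, -1)), 3)), 2221) = Mul(Add(-2, Mul(Rational(1, 2), Pow(Add(Add(-4, Mul(-1, -1)), 3), 2)), Mul(Rational(1, 4), Add(Add(-4, Mul(-1, -1)), 3))), 2221) = Mul(Add(-2, Mul(Rational(1, 2), Pow(Add(Add(-4, 1), 3), 2)), Mul(Rational(1, 4), Add(Add(-4, 1), 3))), 2221) = Mul(Add(-2, Mul(Rational(1, 2), Pow(Add(-3, 3), 2)), Mul(Rational(1, 4), Add(-3, 3))), 2221) = Mul(Add(-2, Mul(Rational(1, 2), Pow(0, 2)), Mul(Rational(1, 4), 0)), 2221) = Mul(Add(-2, Mul(Rational(1, 2), 0), 0), 2221) = Mul(Add(-2, 0, 0), 2221) = Mul(-2, 2221) = -4442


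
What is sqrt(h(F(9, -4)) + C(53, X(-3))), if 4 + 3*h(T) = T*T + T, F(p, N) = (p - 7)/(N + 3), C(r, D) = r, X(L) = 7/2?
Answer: sqrt(471)/3 ≈ 7.2342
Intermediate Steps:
X(L) = 7/2 (X(L) = 7*(1/2) = 7/2)
F(p, N) = (-7 + p)/(3 + N)
h(T) = -4/3 + T/3 + T**2/3 (h(T) = -4/3 + (T*T + T)/3 = -4/3 + (T**2 + T)/3 = -4/3 + (T + T**2)/3 = -4/3 + (T/3 + T**2/3) = -4/3 + T/3 + T**2/3)
sqrt(h(F(9, -4)) + C(53, X(-3))) = sqrt((-4/3 + ((-7 + 9)/(3 - 4))/3 + ((-7 + 9)/(3 - 4))**2/3) + 53) = sqrt((-4/3 + (2/(-1))/3 + (2/(-1))**2/3) + 53) = sqrt((-4/3 + (-1*2)/3 + (-1*2)**2/3) + 53) = sqrt((-4/3 + (1/3)*(-2) + (1/3)*(-2)**2) + 53) = sqrt((-4/3 - 2/3 + (1/3)*4) + 53) = sqrt((-4/3 - 2/3 + 4/3) + 53) = sqrt(-2/3 + 53) = sqrt(157/3) = sqrt(471)/3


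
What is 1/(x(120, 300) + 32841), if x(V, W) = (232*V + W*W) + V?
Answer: 1/150801 ≈ 6.6313e-6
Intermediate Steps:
x(V, W) = W**2 + 233*V (x(V, W) = (232*V + W**2) + V = (W**2 + 232*V) + V = W**2 + 233*V)
1/(x(120, 300) + 32841) = 1/((300**2 + 233*120) + 32841) = 1/((90000 + 27960) + 32841) = 1/(117960 + 32841) = 1/150801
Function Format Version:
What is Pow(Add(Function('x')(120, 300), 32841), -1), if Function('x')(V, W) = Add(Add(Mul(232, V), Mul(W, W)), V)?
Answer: Rational(1, 150801) ≈ 6.6313e-6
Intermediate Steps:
Function('x')(V, W) = Add(Pow(W, 2), Mul(233, V)) (Function('x')(V, W) = Add(Add(Mul(232, V), Pow(W, 2)), V) = Add(Add(Pow(W, 2), Mul(232, V)), V) = Add(Pow(W, 2), Mul(233, V)))
Pow(Add(Function('x')(120, 300), 32841), -1) = Pow(Add(Add(Pow(300, 2), Mul(233, 120)), 32841), -1) = Pow(Add(Add(90000, 27960), 32841), -1) = Pow(Add(117960, 32841), -1) = Pow(150801, -1) = Rational(1, 150801)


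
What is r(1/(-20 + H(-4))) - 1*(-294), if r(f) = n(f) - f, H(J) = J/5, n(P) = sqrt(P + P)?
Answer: 30581/104 + I*sqrt(65)/26 ≈ 294.05 + 0.31009*I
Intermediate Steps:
n(P) = sqrt(2)*sqrt(P) (n(P) = sqrt(2*P) = sqrt(2)*sqrt(P))
H(J) = J/5 (H(J) = J*(1/5) = J/5)
r(f) = -f + sqrt(2)*sqrt(f) (r(f) = sqrt(2)*sqrt(f) - f = -f + sqrt(2)*sqrt(f))
r(1/(-20 + H(-4))) - 1*(-294) = (-1/(-20 + (1/5)*(-4)) + sqrt(2)*sqrt(1/(-20 + (1/5)*(-4)))) - 1*(-294) = (-1/(-20 - 4/5) + sqrt(2)*sqrt(1/(-20 - 4/5))) + 294 = (-1/(-104/5) + sqrt(2)*sqrt(1/(-104/5))) + 294 = (-1*(-5/104) + sqrt(2)*sqrt(-5/104)) + 294 = (5/104 + sqrt(2)*(I*sqrt(130)/52)) + 294 = (5/104 + I*sqrt(65)/26) + 294 = 30581/104 + I*sqrt(65)/26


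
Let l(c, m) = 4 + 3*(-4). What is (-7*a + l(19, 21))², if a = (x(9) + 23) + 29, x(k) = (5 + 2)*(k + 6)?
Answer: 1225449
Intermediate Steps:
x(k) = 42 + 7*k (x(k) = 7*(6 + k) = 42 + 7*k)
l(c, m) = -8 (l(c, m) = 4 - 12 = -8)
a = 157 (a = ((42 + 7*9) + 23) + 29 = ((42 + 63) + 23) + 29 = (105 + 23) + 29 = 128 + 29 = 157)
(-7*a + l(19, 21))² = (-7*157 - 8)² = (-1099 - 8)² = (-1107)² = 1225449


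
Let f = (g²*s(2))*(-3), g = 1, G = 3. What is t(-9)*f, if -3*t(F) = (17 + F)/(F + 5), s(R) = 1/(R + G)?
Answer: -⅖ ≈ -0.40000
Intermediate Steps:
s(R) = 1/(3 + R) (s(R) = 1/(R + 3) = 1/(3 + R))
t(F) = -(17 + F)/(3*(5 + F)) (t(F) = -(17 + F)/(3*(F + 5)) = -(17 + F)/(3*(5 + F)))
f = -⅗ (f = (1²/(3 + 2))*(-3) = (1/5)*(-3) = (1*(⅕))*(-3) = (⅕)*(-3) = -⅗ ≈ -0.60000)
t(-9)*f = ((-17 - 1*(-9))/(3*(5 - 9)))*(-⅗) = ((⅓)*(-17 + 9)/(-4))*(-⅗) = ((⅓)*(-¼)*(-8))*(-⅗) = (⅔)*(-⅗) = -⅖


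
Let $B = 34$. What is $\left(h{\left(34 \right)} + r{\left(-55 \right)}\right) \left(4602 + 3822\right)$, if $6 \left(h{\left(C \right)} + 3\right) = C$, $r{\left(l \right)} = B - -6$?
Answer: $359424$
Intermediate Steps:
$r{\left(l \right)} = 40$ ($r{\left(l \right)} = 34 - -6 = 34 + 6 = 40$)
$h{\left(C \right)} = -3 + \frac{C}{6}$
$\left(h{\left(34 \right)} + r{\left(-55 \right)}\right) \left(4602 + 3822\right) = \left(\left(-3 + \frac{1}{6} \cdot 34\right) + 40\right) \left(4602 + 3822\right) = \left(\left(-3 + \frac{17}{3}\right) + 40\right) 8424 = \left(\frac{8}{3} + 40\right) 8424 = \frac{128}{3} \cdot 8424 = 359424$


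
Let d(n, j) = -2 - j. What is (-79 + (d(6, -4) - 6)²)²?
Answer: 3969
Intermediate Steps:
(-79 + (d(6, -4) - 6)²)² = (-79 + ((-2 - 1*(-4)) - 6)²)² = (-79 + ((-2 + 4) - 6)²)² = (-79 + (2 - 6)²)² = (-79 + (-4)²)² = (-79 + 16)² = (-63)² = 3969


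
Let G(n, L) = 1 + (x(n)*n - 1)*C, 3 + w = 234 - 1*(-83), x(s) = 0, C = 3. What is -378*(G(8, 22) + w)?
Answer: -117936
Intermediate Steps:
w = 314 (w = -3 + (234 - 1*(-83)) = -3 + (234 + 83) = -3 + 317 = 314)
G(n, L) = -2 (G(n, L) = 1 + (0*n - 1)*3 = 1 + (0 - 1)*3 = 1 - 1*3 = 1 - 3 = -2)
-378*(G(8, 22) + w) = -378*(-2 + 314) = -378*312 = -117936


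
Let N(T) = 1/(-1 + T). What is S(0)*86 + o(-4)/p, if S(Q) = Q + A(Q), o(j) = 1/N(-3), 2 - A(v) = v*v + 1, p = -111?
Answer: 9550/111 ≈ 86.036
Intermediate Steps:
A(v) = 1 - v**2 (A(v) = 2 - (v*v + 1) = 2 - (v**2 + 1) = 2 - (1 + v**2) = 2 + (-1 - v**2) = 1 - v**2)
o(j) = -4 (o(j) = 1/(1/(-1 - 3)) = 1/(1/(-4)) = 1/(-1/4) = -4)
S(Q) = 1 + Q - Q**2 (S(Q) = Q + (1 - Q**2) = 1 + Q - Q**2)
S(0)*86 + o(-4)/p = (1 + 0 - 1*0**2)*86 - 4/(-111) = (1 + 0 - 1*0)*86 - 4*(-1/111) = (1 + 0 + 0)*86 + 4/111 = 1*86 + 4/111 = 86 + 4/111 = 9550/111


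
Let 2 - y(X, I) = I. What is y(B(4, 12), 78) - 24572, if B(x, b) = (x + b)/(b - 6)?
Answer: -24648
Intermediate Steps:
B(x, b) = (b + x)/(-6 + b)
y(X, I) = 2 - I
y(B(4, 12), 78) - 24572 = (2 - 1*78) - 24572 = (2 - 78) - 24572 = -76 - 24572 = -24648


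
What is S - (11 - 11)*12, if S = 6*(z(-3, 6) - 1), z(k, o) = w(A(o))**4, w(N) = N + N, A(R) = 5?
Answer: 59994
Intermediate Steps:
w(N) = 2*N
z(k, o) = 10000 (z(k, o) = (2*5)**4 = 10**4 = 10000)
S = 59994 (S = 6*(10000 - 1) = 6*9999 = 59994)
S - (11 - 11)*12 = 59994 - (11 - 11)*12 = 59994 - 0*12 = 59994 - 1*0 = 59994 + 0 = 59994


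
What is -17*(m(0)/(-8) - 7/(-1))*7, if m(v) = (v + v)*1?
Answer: -833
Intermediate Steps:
m(v) = 2*v (m(v) = (2*v)*1 = 2*v)
-17*(m(0)/(-8) - 7/(-1))*7 = -17*((2*0)/(-8) - 7/(-1))*7 = -17*(0*(-⅛) - 7*(-1))*7 = -17*(0 + 7)*7 = -17*7*7 = -119*7 = -833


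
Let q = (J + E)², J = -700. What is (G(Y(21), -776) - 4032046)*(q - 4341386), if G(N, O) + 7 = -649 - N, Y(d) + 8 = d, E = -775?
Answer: 8733896871115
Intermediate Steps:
Y(d) = -8 + d
G(N, O) = -656 - N (G(N, O) = -7 + (-649 - N) = -656 - N)
q = 2175625 (q = (-700 - 775)² = (-1475)² = 2175625)
(G(Y(21), -776) - 4032046)*(q - 4341386) = ((-656 - (-8 + 21)) - 4032046)*(2175625 - 4341386) = ((-656 - 1*13) - 4032046)*(-2165761) = ((-656 - 13) - 4032046)*(-2165761) = (-669 - 4032046)*(-2165761) = -4032715*(-2165761) = 8733896871115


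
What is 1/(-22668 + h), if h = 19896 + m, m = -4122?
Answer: -1/6894 ≈ -0.00014505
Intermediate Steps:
h = 15774 (h = 19896 - 4122 = 15774)
1/(-22668 + h) = 1/(-22668 + 15774) = 1/(-6894) = -1/6894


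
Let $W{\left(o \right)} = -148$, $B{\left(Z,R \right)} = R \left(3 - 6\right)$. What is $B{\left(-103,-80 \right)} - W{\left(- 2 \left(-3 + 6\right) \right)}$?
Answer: $388$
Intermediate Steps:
$B{\left(Z,R \right)} = - 3 R$ ($B{\left(Z,R \right)} = R \left(-3\right) = - 3 R$)
$B{\left(-103,-80 \right)} - W{\left(- 2 \left(-3 + 6\right) \right)} = \left(-3\right) \left(-80\right) - -148 = 240 + 148 = 388$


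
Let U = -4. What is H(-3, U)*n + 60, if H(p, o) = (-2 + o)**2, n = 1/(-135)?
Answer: 896/15 ≈ 59.733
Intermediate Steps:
n = -1/135 ≈ -0.0074074
H(-3, U)*n + 60 = (-2 - 4)**2*(-1/135) + 60 = (-6)**2*(-1/135) + 60 = 36*(-1/135) + 60 = -4/15 + 60 = 896/15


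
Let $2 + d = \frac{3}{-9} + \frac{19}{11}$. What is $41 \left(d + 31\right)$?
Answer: $\frac{41123}{33} \approx 1246.2$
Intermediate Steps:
$d = - \frac{20}{33}$ ($d = -2 + \left(\frac{3}{-9} + \frac{19}{11}\right) = -2 + \left(3 \left(- \frac{1}{9}\right) + 19 \cdot \frac{1}{11}\right) = -2 + \left(- \frac{1}{3} + \frac{19}{11}\right) = -2 + \frac{46}{33} = - \frac{20}{33} \approx -0.60606$)
$41 \left(d + 31\right) = 41 \left(- \frac{20}{33} + 31\right) = 41 \cdot \frac{1003}{33} = \frac{41123}{33}$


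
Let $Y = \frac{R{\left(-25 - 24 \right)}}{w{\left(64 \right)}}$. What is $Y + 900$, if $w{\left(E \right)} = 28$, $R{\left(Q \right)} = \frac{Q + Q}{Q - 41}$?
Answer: $\frac{162007}{180} \approx 900.04$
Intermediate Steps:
$R{\left(Q \right)} = \frac{2 Q}{-41 + Q}$
$Y = \frac{7}{180}$ ($Y = \frac{2 \left(-25 - 24\right) \frac{1}{-41 - 49}}{28} = \frac{2 \left(-25 - 24\right)}{-41 - 49} \cdot \frac{1}{28} = 2 \left(-49\right) \frac{1}{-41 - 49} \cdot \frac{1}{28} = 2 \left(-49\right) \frac{1}{-90} \cdot \frac{1}{28} = 2 \left(-49\right) \left(- \frac{1}{90}\right) \frac{1}{28} = \frac{49}{45} \cdot \frac{1}{28} = \frac{7}{180} \approx 0.038889$)
$Y + 900 = \frac{7}{180} + 900 = \frac{162007}{180}$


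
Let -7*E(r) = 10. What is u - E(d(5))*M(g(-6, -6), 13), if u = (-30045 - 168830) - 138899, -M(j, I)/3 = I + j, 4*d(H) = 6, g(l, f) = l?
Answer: -337804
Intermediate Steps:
d(H) = 3/2 (d(H) = (¼)*6 = 3/2)
E(r) = -10/7 (E(r) = -⅐*10 = -10/7)
M(j, I) = -3*I - 3*j (M(j, I) = -3*(I + j) = -3*I - 3*j)
u = -337774 (u = -198875 - 138899 = -337774)
u - E(d(5))*M(g(-6, -6), 13) = -337774 - (-10)*(-3*13 - 3*(-6))/7 = -337774 - (-10)*(-39 + 18)/7 = -337774 - (-10)*(-21)/7 = -337774 - 1*30 = -337774 - 30 = -337804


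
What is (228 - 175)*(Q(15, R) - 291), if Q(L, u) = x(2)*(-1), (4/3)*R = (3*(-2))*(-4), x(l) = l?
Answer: -15529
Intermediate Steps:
R = 18 (R = 3*((3*(-2))*(-4))/4 = 3*(-6*(-4))/4 = (3/4)*24 = 18)
Q(L, u) = -2 (Q(L, u) = 2*(-1) = -2)
(228 - 175)*(Q(15, R) - 291) = (228 - 175)*(-2 - 291) = 53*(-293) = -15529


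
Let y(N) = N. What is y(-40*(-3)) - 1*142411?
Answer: -142291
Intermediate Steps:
y(-40*(-3)) - 1*142411 = -40*(-3) - 1*142411 = 120 - 142411 = -142291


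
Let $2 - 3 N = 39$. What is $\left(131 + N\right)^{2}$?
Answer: $\frac{126736}{9} \approx 14082.0$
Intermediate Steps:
$N = - \frac{37}{3}$ ($N = \frac{2}{3} - 13 = - \frac{37}{3} \approx -12.333$)
$\left(131 + N\right)^{2} = \left(131 - \frac{37}{3}\right)^{2} = \left(\frac{356}{3}\right)^{2} = \frac{126736}{9}$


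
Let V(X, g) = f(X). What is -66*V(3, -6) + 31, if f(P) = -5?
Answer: 361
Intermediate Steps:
V(X, g) = -5
-66*V(3, -6) + 31 = -66*(-5) + 31 = 330 + 31 = 361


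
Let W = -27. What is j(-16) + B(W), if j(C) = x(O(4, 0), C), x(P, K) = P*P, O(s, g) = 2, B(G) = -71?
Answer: -67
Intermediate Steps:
x(P, K) = P²
j(C) = 4 (j(C) = 2² = 4)
j(-16) + B(W) = 4 - 71 = -67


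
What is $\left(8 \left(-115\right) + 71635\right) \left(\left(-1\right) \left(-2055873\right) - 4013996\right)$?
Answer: $-138468667945$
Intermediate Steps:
$\left(8 \left(-115\right) + 71635\right) \left(\left(-1\right) \left(-2055873\right) - 4013996\right) = \left(-920 + 71635\right) \left(2055873 - 4013996\right) = 70715 \left(-1958123\right) = -138468667945$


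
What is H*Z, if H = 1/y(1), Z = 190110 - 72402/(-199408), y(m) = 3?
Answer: 574386777/9064 ≈ 63370.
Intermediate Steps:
Z = 1723160331/9064 (Z = 190110 - 72402*(-1)/199408 = 190110 - 1*(-3291/9064) = 190110 + 3291/9064 = 1723160331/9064 ≈ 1.9011e+5)
H = ⅓ (H = 1/3 = ⅓ ≈ 0.33333)
H*Z = (⅓)*(1723160331/9064) = 574386777/9064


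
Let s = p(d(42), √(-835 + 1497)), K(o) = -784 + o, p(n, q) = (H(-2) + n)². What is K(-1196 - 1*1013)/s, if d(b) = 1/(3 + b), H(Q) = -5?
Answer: -6060825/50176 ≈ -120.79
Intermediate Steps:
p(n, q) = (-5 + n)²
s = 50176/2025 (s = (-5 + 1/(3 + 42))² = (-5 + 1/45)² = (-224/45)² = 50176/2025 ≈ 24.778)
K(-1196 - 1*1013)/s = (-784 + (-1196 - 1*1013))/(50176/2025) = (-784 + (-1196 - 1013))*(2025/50176) = (-784 - 2209)*(2025/50176) = -2993*2025/50176 = -6060825/50176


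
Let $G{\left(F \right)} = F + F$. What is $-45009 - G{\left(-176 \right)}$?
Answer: $-44657$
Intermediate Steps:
$G{\left(F \right)} = 2 F$
$-45009 - G{\left(-176 \right)} = -45009 - 2 \left(-176\right) = -45009 - -352 = -45009 + 352 = -44657$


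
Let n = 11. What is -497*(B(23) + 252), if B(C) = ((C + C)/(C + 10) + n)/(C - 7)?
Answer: -66332105/528 ≈ -1.2563e+5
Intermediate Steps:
B(C) = (11 + 2*C/(10 + C))/(-7 + C) (B(C) = ((C + C)/(C + 10) + 11)/(C - 7) = ((2*C)/(10 + C) + 11)/(-7 + C) = (2*C/(10 + C) + 11)/(-7 + C) = (11 + 2*C/(10 + C))/(-7 + C))
-497*(B(23) + 252) = -497*((110 + 13*23)/(-70 + 23² + 3*23) + 252) = -497*((110 + 299)/(-70 + 529 + 69) + 252) = -497*(409/528 + 252) = -497*133465/528 = -66332105/528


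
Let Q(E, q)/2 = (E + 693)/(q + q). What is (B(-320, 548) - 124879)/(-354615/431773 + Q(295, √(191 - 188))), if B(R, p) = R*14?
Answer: -59419704484304415/181980121729897501 - 23826736202670456068*√3/181980121729897501 ≈ -227.10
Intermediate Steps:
B(R, p) = 14*R
Q(E, q) = (693 + E)/q (Q(E, q) = 2*((E + 693)/(q + q)) = 2*((693 + E)/((2*q))) = 2*((693 + E)*(1/(2*q))) = 2*((693 + E)/(2*q)) = (693 + E)/q)
(B(-320, 548) - 124879)/(-354615/431773 + Q(295, √(191 - 188))) = (14*(-320) - 124879)/(-354615/431773 + (693 + 295)/(√(191 - 188))) = (-4480 - 124879)/(-354615*1/431773 + 988/√3) = -129359/(-354615/431773 + (√3/3)*988) = -129359/(-354615/431773 + 988*√3/3)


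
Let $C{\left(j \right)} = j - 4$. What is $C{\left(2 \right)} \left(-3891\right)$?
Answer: $7782$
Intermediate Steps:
$C{\left(j \right)} = -4 + j$
$C{\left(2 \right)} \left(-3891\right) = \left(-4 + 2\right) \left(-3891\right) = \left(-2\right) \left(-3891\right) = 7782$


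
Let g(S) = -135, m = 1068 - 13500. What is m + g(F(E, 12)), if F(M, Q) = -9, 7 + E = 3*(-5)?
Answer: -12567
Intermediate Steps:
E = -22 (E = -7 + 3*(-5) = -7 - 15 = -22)
m = -12432
m + g(F(E, 12)) = -12432 - 135 = -12567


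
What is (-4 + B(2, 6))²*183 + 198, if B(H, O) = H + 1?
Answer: 381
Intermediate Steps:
B(H, O) = 1 + H
(-4 + B(2, 6))²*183 + 198 = (-4 + (1 + 2))²*183 + 198 = (-4 + 3)²*183 + 198 = (-1)²*183 + 198 = 1*183 + 198 = 183 + 198 = 381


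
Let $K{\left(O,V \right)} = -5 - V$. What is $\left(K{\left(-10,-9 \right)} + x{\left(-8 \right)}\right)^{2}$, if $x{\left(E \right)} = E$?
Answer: $16$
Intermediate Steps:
$\left(K{\left(-10,-9 \right)} + x{\left(-8 \right)}\right)^{2} = \left(\left(-5 - -9\right) - 8\right)^{2} = \left(\left(-5 + 9\right) - 8\right)^{2} = \left(4 - 8\right)^{2} = \left(-4\right)^{2} = 16$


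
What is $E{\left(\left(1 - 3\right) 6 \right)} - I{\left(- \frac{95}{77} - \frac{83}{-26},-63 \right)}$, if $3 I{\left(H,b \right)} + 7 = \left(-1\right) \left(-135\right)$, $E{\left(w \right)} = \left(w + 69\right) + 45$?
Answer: $\frac{178}{3} \approx 59.333$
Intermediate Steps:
$E{\left(w \right)} = 114 + w$ ($E{\left(w \right)} = \left(69 + w\right) + 45 = 114 + w$)
$I{\left(H,b \right)} = \frac{128}{3}$ ($I{\left(H,b \right)} = - \frac{7}{3} + \frac{\left(-1\right) \left(-135\right)}{3} = - \frac{7}{3} + \frac{1}{3} \cdot 135 = - \frac{7}{3} + 45 = \frac{128}{3}$)
$E{\left(\left(1 - 3\right) 6 \right)} - I{\left(- \frac{95}{77} - \frac{83}{-26},-63 \right)} = \left(114 + \left(1 - 3\right) 6\right) - \frac{128}{3} = \left(114 - 12\right) - \frac{128}{3} = 102 - \frac{128}{3} = \frac{178}{3}$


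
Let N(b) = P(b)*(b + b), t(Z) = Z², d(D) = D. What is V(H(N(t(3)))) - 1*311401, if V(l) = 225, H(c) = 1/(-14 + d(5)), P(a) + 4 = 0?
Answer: -311176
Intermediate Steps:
P(a) = -4 (P(a) = -4 + 0 = -4)
N(b) = -8*b (N(b) = -4*(b + b) = -8*b)
H(c) = -⅑ (H(c) = 1/(-14 + 5) = 1/(-9) = -⅑)
V(H(N(t(3)))) - 1*311401 = 225 - 1*311401 = 225 - 311401 = -311176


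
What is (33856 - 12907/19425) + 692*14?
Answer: 845829293/19425 ≈ 43543.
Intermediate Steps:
(33856 - 12907/19425) + 692*14 = (33856 - 12907*1/19425) + 9688 = (33856 - 12907/19425) + 9688 = 657639893/19425 + 9688 = 845829293/19425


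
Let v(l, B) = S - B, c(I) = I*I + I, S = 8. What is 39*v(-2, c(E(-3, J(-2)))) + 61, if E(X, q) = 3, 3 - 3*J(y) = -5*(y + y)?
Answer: -95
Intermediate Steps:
J(y) = 1 + 10*y/3 (J(y) = 1 - (-5)*(y + y)/3 = 1 - (-5)*2*y/3 = 1 - (-10)*y/3 = 1 + 10*y/3)
c(I) = I + I² (c(I) = I² + I = I + I²)
v(l, B) = 8 - B
39*v(-2, c(E(-3, J(-2)))) + 61 = 39*(8 - 3*(1 + 3)) + 61 = 39*(8 - 3*4) + 61 = 39*(8 - 1*12) + 61 = 39*(8 - 12) + 61 = 39*(-4) + 61 = -156 + 61 = -95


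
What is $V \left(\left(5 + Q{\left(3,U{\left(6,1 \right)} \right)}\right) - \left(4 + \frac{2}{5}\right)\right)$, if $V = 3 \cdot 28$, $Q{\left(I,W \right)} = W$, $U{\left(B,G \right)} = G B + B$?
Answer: $\frac{5292}{5} \approx 1058.4$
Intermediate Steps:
$U{\left(B,G \right)} = B + B G$ ($U{\left(B,G \right)} = B G + B = B + B G$)
$V = 84$
$V \left(\left(5 + Q{\left(3,U{\left(6,1 \right)} \right)}\right) - \left(4 + \frac{2}{5}\right)\right) = 84 \left(\left(5 + 6 \left(1 + 1\right)\right) - \left(4 + \frac{2}{5}\right)\right) = 84 \left(\left(5 + 6 \cdot 2\right) - \frac{22}{5}\right) = 84 \left(\left(5 + 12\right) - \frac{22}{5}\right) = 84 \left(17 - \frac{22}{5}\right) = 84 \cdot \frac{63}{5} = \frac{5292}{5}$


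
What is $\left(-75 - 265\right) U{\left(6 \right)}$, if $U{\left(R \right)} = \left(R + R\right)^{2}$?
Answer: $-48960$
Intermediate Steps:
$U{\left(R \right)} = 4 R^{2}$ ($U{\left(R \right)} = \left(2 R\right)^{2} = 4 R^{2}$)
$\left(-75 - 265\right) U{\left(6 \right)} = \left(-75 - 265\right) 4 \cdot 6^{2} = - 340 \cdot 4 \cdot 36 = \left(-340\right) 144 = -48960$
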